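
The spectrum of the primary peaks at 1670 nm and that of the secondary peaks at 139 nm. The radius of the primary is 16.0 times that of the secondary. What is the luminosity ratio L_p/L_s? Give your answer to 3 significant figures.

0.0123

Wien's law gives T ∝ 1/λ_max, so T_p/T_s = λ_s/λ_p = 139/1670 = 0.08323.
Then L ∝ R²T⁴ gives L_p/L_s = (16.0)² × (0.08323)⁴ = 256.0 × 4.799×10^-5 = 0.01229.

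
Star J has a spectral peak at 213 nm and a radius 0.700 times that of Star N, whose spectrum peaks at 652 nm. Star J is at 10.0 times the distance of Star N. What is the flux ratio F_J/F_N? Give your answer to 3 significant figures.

Wien's law: T_J/T_N = λ_N/λ_J = 652/213 = 3.061.
L_J/L_N = (R_J/R_N)²(T_J/T_N)⁴ = (0.700)²(3.061)⁴ = 43.02.
F_J/F_N = (L_J/L_N)/(d_J/d_N)² = 43.02/(10.0)² = 0.4302.

0.430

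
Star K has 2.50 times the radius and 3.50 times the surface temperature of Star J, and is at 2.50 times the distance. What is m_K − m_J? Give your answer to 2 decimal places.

-5.44

L_K/L_J = (2.50)²(3.50)⁴ = 937.9.
F_K/F_J = (L_K/L_J)/(d_K/d_J)² = 937.9/6.250 = 150.1.
m_K − m_J = −2.5 log₁₀(150.1) = -5.44.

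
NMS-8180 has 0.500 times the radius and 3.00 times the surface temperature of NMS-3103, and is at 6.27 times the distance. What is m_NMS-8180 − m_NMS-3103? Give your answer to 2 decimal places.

0.72

L_NMS-8180/L_NMS-3103 = (0.500)²(3.00)⁴ = 20.25.
F_NMS-8180/F_NMS-3103 = (L_NMS-8180/L_NMS-3103)/(d_NMS-8180/d_NMS-3103)² = 20.25/39.31 = 0.5151.
m_NMS-8180 − m_NMS-3103 = −2.5 log₁₀(0.5151) = 0.72.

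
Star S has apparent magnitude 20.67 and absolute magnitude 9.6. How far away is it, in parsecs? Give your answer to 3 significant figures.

m − M = 5 log₁₀(d/10 pc)
20.67 − (9.6) = 11.07 = 5 log₁₀(d/10)
d = 10 × 10^(11.07/5) = 10 × 10^2.214 = 1637 pc.

1.64×10^3 pc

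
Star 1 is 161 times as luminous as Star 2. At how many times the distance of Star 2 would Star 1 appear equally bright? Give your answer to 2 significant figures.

Equal flux requires L_1/d_1² = L_2/d_2², so d_1/d_2 = √(L_1/L_2)
= √(161) = 12.69.

13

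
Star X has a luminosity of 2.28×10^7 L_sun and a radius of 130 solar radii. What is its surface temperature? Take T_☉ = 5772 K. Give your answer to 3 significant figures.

T/T_☉ = (L/L_☉)^(1/4) / (R/R_☉)^(1/2)
T = 5772 × (2.28×10^7)^(1/4) / √(130) = 5772 × 69.10 / 11.40 = 3.498×10^4 K.

3.50×10^4 K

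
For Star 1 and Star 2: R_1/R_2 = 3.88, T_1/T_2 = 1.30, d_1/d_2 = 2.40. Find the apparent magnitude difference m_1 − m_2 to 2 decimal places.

L_1/L_2 = (3.88)²(1.30)⁴ = 43.00.
F_1/F_2 = (L_1/L_2)/(d_1/d_2)² = 43.00/5.760 = 7.465.
m_1 − m_2 = −2.5 log₁₀(7.465) = -2.18.

-2.18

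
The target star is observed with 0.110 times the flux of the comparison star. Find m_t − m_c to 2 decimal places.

2.40

m_t − m_c = −2.5 log₁₀(F_t/F_c) = −2.5 log₁₀(0.110) = −2.5 × (-0.959) = 2.397.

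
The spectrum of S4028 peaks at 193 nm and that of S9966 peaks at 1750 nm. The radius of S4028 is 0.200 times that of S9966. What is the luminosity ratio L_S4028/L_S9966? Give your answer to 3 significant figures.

270

Wien's law gives T ∝ 1/λ_max, so T_S4028/T_S9966 = λ_S9966/λ_S4028 = 1750/193 = 9.067.
Then L ∝ R²T⁴ gives L_S4028/L_S9966 = (0.200)² × (9.067)⁴ = 0.04000 × 6760 = 270.4.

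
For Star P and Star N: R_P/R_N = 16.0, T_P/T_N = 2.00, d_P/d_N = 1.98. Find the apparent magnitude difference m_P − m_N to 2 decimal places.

L_P/L_N = (16.0)²(2.00)⁴ = 4096.
F_P/F_N = (L_P/L_N)/(d_P/d_N)² = 4096/3.920 = 1045.
m_P − m_N = −2.5 log₁₀(1045) = -7.55.

-7.55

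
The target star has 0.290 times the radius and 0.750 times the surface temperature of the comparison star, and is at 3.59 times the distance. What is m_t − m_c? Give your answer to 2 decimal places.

6.71

L_t/L_c = (0.290)²(0.750)⁴ = 0.02661.
F_t/F_c = (L_t/L_c)/(d_t/d_c)² = 0.02661/12.89 = 0.002065.
m_t − m_c = −2.5 log₁₀(0.002065) = 6.71.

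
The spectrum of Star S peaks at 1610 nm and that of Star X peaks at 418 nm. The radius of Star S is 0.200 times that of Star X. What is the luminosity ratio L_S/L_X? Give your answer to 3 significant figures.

1.82×10^-4

Wien's law gives T ∝ 1/λ_max, so T_S/T_X = λ_X/λ_S = 418/1610 = 0.2596.
Then L ∝ R²T⁴ gives L_S/L_X = (0.200)² × (0.2596)⁴ = 0.04000 × 0.004544 = 1.817×10^-4.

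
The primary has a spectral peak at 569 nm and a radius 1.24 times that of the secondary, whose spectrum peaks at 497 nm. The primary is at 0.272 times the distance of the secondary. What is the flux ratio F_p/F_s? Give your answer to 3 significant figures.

12.1

Wien's law: T_p/T_s = λ_s/λ_p = 497/569 = 0.8735.
L_p/L_s = (R_p/R_s)²(T_p/T_s)⁴ = (1.24)²(0.8735)⁴ = 0.8950.
F_p/F_s = (L_p/L_s)/(d_p/d_s)² = 0.8950/(0.272)² = 12.10.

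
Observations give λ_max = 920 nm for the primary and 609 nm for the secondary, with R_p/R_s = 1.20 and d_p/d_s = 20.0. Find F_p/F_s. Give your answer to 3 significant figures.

6.91×10^-4

Wien's law: T_p/T_s = λ_s/λ_p = 609/920 = 0.6620.
L_p/L_s = (R_p/R_s)²(T_p/T_s)⁴ = (1.20)²(0.6620)⁴ = 0.2765.
F_p/F_s = (L_p/L_s)/(d_p/d_s)² = 0.2765/(20.0)² = 6.912×10^-4.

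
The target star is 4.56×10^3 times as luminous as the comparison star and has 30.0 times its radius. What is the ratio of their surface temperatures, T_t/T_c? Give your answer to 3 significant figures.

L ∝ R²T⁴ gives T ∝ (L/R²)^(1/4), so
T_t/T_c = (4.56×10^3 / 30.0²)^(1/4) = (5.067)^(1/4) = 1.500.

1.50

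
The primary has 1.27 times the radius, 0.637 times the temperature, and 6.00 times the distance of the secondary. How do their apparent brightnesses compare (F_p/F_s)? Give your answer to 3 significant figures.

0.00738

L_p/L_s = (R_p/R_s)²(T_p/T_s)⁴ = (1.27)² × (0.637)⁴ = 0.2656.
F_p/F_s = (L_p/L_s)/(d_p/d_s)² = 0.2656 / (6.00)² = 0.007377.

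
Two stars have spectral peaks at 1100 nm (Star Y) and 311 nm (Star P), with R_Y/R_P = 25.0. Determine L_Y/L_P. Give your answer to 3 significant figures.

3.99

Wien's law gives T ∝ 1/λ_max, so T_Y/T_P = λ_P/λ_Y = 311/1100 = 0.2827.
Then L ∝ R²T⁴ gives L_Y/L_P = (25.0)² × (0.2827)⁴ = 625.0 × 0.006390 = 3.993.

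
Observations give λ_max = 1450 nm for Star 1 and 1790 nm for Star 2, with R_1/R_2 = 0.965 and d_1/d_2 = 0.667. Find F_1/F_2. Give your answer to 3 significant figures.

4.86

Wien's law: T_1/T_2 = λ_2/λ_1 = 1790/1450 = 1.234.
L_1/L_2 = (R_1/R_2)²(T_1/T_2)⁴ = (0.965)²(1.234)⁴ = 2.163.
F_1/F_2 = (L_1/L_2)/(d_1/d_2)² = 2.163/(0.667)² = 4.861.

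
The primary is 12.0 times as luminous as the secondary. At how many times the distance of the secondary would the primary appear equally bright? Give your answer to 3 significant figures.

3.46

Equal flux requires L_p/d_p² = L_s/d_s², so d_p/d_s = √(L_p/L_s)
= √(12.0) = 3.464.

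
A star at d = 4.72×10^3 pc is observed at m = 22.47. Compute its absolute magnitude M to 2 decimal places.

9.10

M = m − 5 log₁₀(d/10 pc) = 22.47 − 5 log₁₀(4.72×10^3/10)
  = 22.47 − 5 × 2.674 = 22.47 − 13.37 = 9.10.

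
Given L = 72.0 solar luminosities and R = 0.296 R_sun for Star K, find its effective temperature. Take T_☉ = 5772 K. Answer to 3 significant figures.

T/T_☉ = (L/L_☉)^(1/4) / (R/R_☉)^(1/2)
T = 5772 × (72.0)^(1/4) / √(0.296) = 5772 × 2.913 / 0.5441 = 3.090×10^4 K.

3.09×10^4 K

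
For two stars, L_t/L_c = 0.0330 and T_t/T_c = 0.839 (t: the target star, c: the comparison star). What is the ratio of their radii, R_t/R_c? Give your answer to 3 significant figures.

0.258

L ∝ R²T⁴ gives R ∝ √L / T², so
R_t/R_c = √(0.0330) / (0.839)² = 0.1817 / 0.7039 = 0.2581.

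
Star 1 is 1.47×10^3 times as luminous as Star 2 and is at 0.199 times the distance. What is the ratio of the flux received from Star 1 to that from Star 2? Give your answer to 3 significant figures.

3.71×10^4

F = L/(4πd²), so F_1/F_2 = (L_1/L_2) / (d_1/d_2)²
= 1.47×10^3 / (0.199)² = 1.47×10^3 / 0.03960 = 3.712×10^4.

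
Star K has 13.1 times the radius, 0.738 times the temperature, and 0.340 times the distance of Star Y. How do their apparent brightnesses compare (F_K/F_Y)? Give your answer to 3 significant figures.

440

L_K/L_Y = (R_K/R_Y)²(T_K/T_Y)⁴ = (13.1)² × (0.738)⁴ = 50.91.
F_K/F_Y = (L_K/L_Y)/(d_K/d_Y)² = 50.91 / (0.340)² = 440.4.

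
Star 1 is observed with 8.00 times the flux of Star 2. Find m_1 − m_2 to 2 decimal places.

-2.26

m_1 − m_2 = −2.5 log₁₀(F_1/F_2) = −2.5 log₁₀(8.00) = −2.5 × (0.903) = -2.258.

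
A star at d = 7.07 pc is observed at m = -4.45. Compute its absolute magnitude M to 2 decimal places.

M = m − 5 log₁₀(d/10 pc) = -4.45 − 5 log₁₀(7.07/10)
  = -4.45 − 5 × -0.151 = -4.45 − -0.75 = -3.70.

-3.70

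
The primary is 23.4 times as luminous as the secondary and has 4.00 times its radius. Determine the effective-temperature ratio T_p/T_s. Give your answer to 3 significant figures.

1.10

L ∝ R²T⁴ gives T ∝ (L/R²)^(1/4), so
T_p/T_s = (23.4 / 4.00²)^(1/4) = (1.462)^(1/4) = 1.100.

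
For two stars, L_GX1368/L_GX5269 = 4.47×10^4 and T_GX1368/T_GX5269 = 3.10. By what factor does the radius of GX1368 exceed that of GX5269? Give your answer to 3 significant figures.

L ∝ R²T⁴ gives R ∝ √L / T², so
R_GX1368/R_GX5269 = √(4.47×10^4) / (3.10)² = 211.4 / 9.610 = 22.00.

22.0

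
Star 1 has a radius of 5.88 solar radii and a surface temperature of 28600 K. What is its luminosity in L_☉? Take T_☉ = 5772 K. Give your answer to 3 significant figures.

L/L_☉ = (R/R_☉)² (T/T_☉)⁴ = (5.88)² × (28600/5772)⁴
       = 34.57 × (4.955)⁴ = 34.57 × 602.8 = 2.084×10^4.

2.08×10^4 L_☉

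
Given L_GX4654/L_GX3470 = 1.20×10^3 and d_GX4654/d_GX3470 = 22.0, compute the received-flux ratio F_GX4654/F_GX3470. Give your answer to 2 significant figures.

F = L/(4πd²), so F_GX4654/F_GX3470 = (L_GX4654/L_GX3470) / (d_GX4654/d_GX3470)²
= 1.20×10^3 / (22.0)² = 1.20×10^3 / 484.0 = 2.479.

2.5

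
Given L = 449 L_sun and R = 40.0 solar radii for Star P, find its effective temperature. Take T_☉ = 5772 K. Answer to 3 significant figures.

4.20×10^3 K

T/T_☉ = (L/L_☉)^(1/4) / (R/R_☉)^(1/2)
T = 5772 × (449)^(1/4) / √(40.0) = 5772 × 4.603 / 6.325 = 4201 K.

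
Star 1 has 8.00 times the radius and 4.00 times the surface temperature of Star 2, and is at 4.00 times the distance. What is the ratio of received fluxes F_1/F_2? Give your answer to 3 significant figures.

1.02×10^3

L_1/L_2 = (R_1/R_2)²(T_1/T_2)⁴ = (8.00)² × (4.00)⁴ = 1.638×10^4.
F_1/F_2 = (L_1/L_2)/(d_1/d_2)² = 1.638×10^4 / (4.00)² = 1024.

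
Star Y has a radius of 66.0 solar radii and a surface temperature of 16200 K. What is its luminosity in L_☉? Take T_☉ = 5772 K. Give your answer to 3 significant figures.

2.70×10^5 L_☉

L/L_☉ = (R/R_☉)² (T/T_☉)⁴ = (66.0)² × (16200/5772)⁴
       = 4356 × (2.807)⁴ = 4356 × 62.05 = 2.703×10^5.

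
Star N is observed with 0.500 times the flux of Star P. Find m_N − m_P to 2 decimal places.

m_N − m_P = −2.5 log₁₀(F_N/F_P) = −2.5 log₁₀(0.500) = −2.5 × (-0.301) = 0.753.

0.75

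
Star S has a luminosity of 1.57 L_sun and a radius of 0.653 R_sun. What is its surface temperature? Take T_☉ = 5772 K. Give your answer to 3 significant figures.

8.00×10^3 K

T/T_☉ = (L/L_☉)^(1/4) / (R/R_☉)^(1/2)
T = 5772 × (1.57)^(1/4) / √(0.653) = 5772 × 1.119 / 0.8081 = 7995 K.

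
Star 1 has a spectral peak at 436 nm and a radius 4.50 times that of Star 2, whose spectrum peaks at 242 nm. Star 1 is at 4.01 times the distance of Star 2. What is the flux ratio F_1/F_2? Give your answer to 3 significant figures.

Wien's law: T_1/T_2 = λ_2/λ_1 = 242/436 = 0.5550.
L_1/L_2 = (R_1/R_2)²(T_1/T_2)⁴ = (4.50)²(0.5550)⁴ = 1.922.
F_1/F_2 = (L_1/L_2)/(d_1/d_2)² = 1.922/(4.01)² = 0.1195.

0.120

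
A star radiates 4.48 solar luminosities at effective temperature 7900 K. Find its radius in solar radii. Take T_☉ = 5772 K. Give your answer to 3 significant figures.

R/R_☉ = √(L/L_☉) / (T/T_☉)² = √(4.48) / (1.369)²
       = 2.117 / 1.873 = 1.130.

1.13 solar radii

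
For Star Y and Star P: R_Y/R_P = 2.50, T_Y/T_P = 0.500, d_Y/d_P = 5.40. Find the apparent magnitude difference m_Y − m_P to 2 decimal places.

L_Y/L_P = (2.50)²(0.500)⁴ = 0.3906.
F_Y/F_P = (L_Y/L_P)/(d_Y/d_P)² = 0.3906/29.16 = 0.01340.
m_Y − m_P = −2.5 log₁₀(0.01340) = 4.68.

4.68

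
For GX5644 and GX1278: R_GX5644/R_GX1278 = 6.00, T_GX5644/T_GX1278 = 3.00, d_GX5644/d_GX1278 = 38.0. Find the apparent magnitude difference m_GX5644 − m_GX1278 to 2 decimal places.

-0.76

L_GX5644/L_GX1278 = (6.00)²(3.00)⁴ = 2916.
F_GX5644/F_GX1278 = (L_GX5644/L_GX1278)/(d_GX5644/d_GX1278)² = 2916/1444 = 2.019.
m_GX5644 − m_GX1278 = −2.5 log₁₀(2.019) = -0.76.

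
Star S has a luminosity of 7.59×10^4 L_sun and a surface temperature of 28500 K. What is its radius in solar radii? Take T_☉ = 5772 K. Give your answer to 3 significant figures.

11.3 solar radii

R/R_☉ = √(L/L_☉) / (T/T_☉)² = √(7.59×10^4) / (4.938)²
       = 275.5 / 24.38 = 11.30.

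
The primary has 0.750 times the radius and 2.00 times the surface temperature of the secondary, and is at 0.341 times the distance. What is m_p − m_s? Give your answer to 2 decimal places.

L_p/L_s = (0.750)²(2.00)⁴ = 9.000.
F_p/F_s = (L_p/L_s)/(d_p/d_s)² = 9.000/0.1163 = 77.40.
m_p − m_s = −2.5 log₁₀(77.40) = -4.72.

-4.72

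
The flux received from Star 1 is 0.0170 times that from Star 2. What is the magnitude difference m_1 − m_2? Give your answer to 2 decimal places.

4.42

m_1 − m_2 = −2.5 log₁₀(F_1/F_2) = −2.5 log₁₀(0.0170) = −2.5 × (-1.770) = 4.424.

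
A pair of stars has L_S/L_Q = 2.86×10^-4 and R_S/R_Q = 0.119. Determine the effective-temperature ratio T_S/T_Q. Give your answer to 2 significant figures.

L ∝ R²T⁴ gives T ∝ (L/R²)^(1/4), so
T_S/T_Q = (2.86×10^-4 / 0.119²)^(1/4) = (0.02020)^(1/4) = 0.3770.

0.38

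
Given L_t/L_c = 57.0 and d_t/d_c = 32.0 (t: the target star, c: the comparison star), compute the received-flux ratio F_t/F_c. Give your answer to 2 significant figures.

0.056

F = L/(4πd²), so F_t/F_c = (L_t/L_c) / (d_t/d_c)²
= 57.0 / (32.0)² = 57.0 / 1024 = 0.05566.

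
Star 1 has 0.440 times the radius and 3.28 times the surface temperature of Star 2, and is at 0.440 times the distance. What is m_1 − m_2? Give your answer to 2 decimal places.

-5.16

L_1/L_2 = (0.440)²(3.28)⁴ = 22.41.
F_1/F_2 = (L_1/L_2)/(d_1/d_2)² = 22.41/0.1936 = 115.7.
m_1 − m_2 = −2.5 log₁₀(115.7) = -5.16.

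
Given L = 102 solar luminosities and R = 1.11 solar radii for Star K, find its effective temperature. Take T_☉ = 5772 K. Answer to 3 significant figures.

T/T_☉ = (L/L_☉)^(1/4) / (R/R_☉)^(1/2)
T = 5772 × (102)^(1/4) / √(1.11) = 5772 × 3.178 / 1.054 = 1.741×10^4 K.

1.74×10^4 K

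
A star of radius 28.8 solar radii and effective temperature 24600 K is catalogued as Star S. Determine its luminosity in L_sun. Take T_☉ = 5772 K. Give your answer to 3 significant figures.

2.74×10^5 L_sun

L/L_☉ = (R/R_☉)² (T/T_☉)⁴ = (28.8)² × (24600/5772)⁴
       = 829.4 × (4.262)⁴ = 829.4 × 329.9 = 2.737×10^5.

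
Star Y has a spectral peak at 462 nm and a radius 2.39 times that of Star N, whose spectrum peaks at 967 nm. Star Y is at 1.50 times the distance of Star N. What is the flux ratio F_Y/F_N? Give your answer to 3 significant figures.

Wien's law: T_Y/T_N = λ_N/λ_Y = 967/462 = 2.093.
L_Y/L_N = (R_Y/R_N)²(T_Y/T_N)⁴ = (2.39)²(2.093)⁴ = 109.6.
F_Y/F_N = (L_Y/L_N)/(d_Y/d_N)² = 109.6/(1.50)² = 48.72.

48.7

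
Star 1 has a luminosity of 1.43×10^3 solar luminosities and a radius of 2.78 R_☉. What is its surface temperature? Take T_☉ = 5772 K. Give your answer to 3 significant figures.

2.13×10^4 K

T/T_☉ = (L/L_☉)^(1/4) / (R/R_☉)^(1/2)
T = 5772 × (1.43×10^3)^(1/4) / √(2.78) = 5772 × 6.149 / 1.667 = 2.129×10^4 K.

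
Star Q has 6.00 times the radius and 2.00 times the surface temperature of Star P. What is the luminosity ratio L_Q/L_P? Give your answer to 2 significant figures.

5.8×10^2

From the Stefan–Boltzmann law, L ∝ R²T⁴, so
L_Q/L_P = (R_Q/R_P)² (T_Q/T_P)⁴ = (6.00)² × (2.00)⁴ = 36.00 × 16.00 = 576.0.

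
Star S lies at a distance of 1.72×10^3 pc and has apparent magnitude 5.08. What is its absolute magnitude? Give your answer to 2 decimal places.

M = m − 5 log₁₀(d/10 pc) = 5.08 − 5 log₁₀(1.72×10^3/10)
  = 5.08 − 5 × 2.236 = 5.08 − 11.18 = -6.10.

-6.10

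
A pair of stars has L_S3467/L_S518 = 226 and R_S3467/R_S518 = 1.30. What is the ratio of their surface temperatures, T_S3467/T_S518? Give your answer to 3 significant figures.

L ∝ R²T⁴ gives T ∝ (L/R²)^(1/4), so
T_S3467/T_S518 = (226 / 1.30²)^(1/4) = (133.7)^(1/4) = 3.401.

3.40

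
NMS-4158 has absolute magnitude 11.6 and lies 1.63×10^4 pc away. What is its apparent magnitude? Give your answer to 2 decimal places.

m = M + 5 log₁₀(d/10 pc) = 11.6 + 5 log₁₀(1.63×10^4/10)
  = 11.6 + 5 × 3.212 = 11.6 + 16.06 = 27.66.

27.66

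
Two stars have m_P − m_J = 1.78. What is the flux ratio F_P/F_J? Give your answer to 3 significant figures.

0.194

F_P/F_J = 10^(−(m_P − m_J)/2.5) = 10^(-1.78/2.5) = 10^-0.712 = 0.1941.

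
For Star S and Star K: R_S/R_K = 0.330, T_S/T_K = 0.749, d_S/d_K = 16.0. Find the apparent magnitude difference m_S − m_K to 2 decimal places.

9.68

L_S/L_K = (0.330)²(0.749)⁴ = 0.03427.
F_S/F_K = (L_S/L_K)/(d_S/d_K)² = 0.03427/256.0 = 1.339×10^-4.
m_S − m_K = −2.5 log₁₀(1.339×10^-4) = 9.68.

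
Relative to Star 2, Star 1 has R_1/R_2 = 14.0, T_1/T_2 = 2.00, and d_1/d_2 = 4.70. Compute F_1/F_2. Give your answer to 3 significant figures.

L_1/L_2 = (R_1/R_2)²(T_1/T_2)⁴ = (14.0)² × (2.00)⁴ = 3136.
F_1/F_2 = (L_1/L_2)/(d_1/d_2)² = 3136 / (4.70)² = 142.0.

142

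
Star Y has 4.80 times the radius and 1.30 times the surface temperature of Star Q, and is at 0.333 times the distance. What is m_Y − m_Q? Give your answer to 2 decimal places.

L_Y/L_Q = (4.80)²(1.30)⁴ = 65.80.
F_Y/F_Q = (L_Y/L_Q)/(d_Y/d_Q)² = 65.80/0.1109 = 593.4.
m_Y − m_Q = −2.5 log₁₀(593.4) = -6.93.

-6.93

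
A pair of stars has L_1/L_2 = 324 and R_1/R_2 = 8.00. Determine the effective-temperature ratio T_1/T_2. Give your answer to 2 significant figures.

1.5

L ∝ R²T⁴ gives T ∝ (L/R²)^(1/4), so
T_1/T_2 = (324 / 8.00²)^(1/4) = (5.062)^(1/4) = 1.500.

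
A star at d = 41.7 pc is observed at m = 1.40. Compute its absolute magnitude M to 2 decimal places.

M = m − 5 log₁₀(d/10 pc) = 1.40 − 5 log₁₀(41.7/10)
  = 1.40 − 5 × 0.620 = 1.40 − 3.10 = -1.70.

-1.70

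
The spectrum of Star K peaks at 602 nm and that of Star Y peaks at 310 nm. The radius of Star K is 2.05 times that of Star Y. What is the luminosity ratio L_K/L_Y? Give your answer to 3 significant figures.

Wien's law gives T ∝ 1/λ_max, so T_K/T_Y = λ_Y/λ_K = 310/602 = 0.5150.
Then L ∝ R²T⁴ gives L_K/L_Y = (2.05)² × (0.5150)⁴ = 4.202 × 0.07032 = 0.2955.

0.296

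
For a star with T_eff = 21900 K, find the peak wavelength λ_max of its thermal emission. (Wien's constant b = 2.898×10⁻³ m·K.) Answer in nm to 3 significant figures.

132 nm

λ_max = b/T = 2.898×10⁻³ / 21900 = 1.32×10^-7 m = 132.3 nm.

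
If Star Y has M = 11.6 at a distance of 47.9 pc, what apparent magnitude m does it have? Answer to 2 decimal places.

m = M + 5 log₁₀(d/10 pc) = 11.6 + 5 log₁₀(47.9/10)
  = 11.6 + 5 × 0.680 = 11.6 + 3.40 = 15.00.

15.00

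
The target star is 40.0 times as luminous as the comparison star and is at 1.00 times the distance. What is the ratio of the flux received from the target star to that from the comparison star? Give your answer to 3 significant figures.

40.0

F = L/(4πd²), so F_t/F_c = (L_t/L_c) / (d_t/d_c)²
= 40.0 / (1.00)² = 40.0 / 1.000 = 40.00.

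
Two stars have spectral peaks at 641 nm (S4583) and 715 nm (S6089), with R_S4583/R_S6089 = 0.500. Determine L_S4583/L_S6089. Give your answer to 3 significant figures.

Wien's law gives T ∝ 1/λ_max, so T_S4583/T_S6089 = λ_S6089/λ_S4583 = 715/641 = 1.115.
Then L ∝ R²T⁴ gives L_S4583/L_S6089 = (0.500)² × (1.115)⁴ = 0.2500 × 1.548 = 0.3870.

0.387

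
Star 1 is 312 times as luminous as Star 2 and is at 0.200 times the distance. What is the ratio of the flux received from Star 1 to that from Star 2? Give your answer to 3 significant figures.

F = L/(4πd²), so F_1/F_2 = (L_1/L_2) / (d_1/d_2)²
= 312 / (0.200)² = 312 / 0.04000 = 7800.

7.80×10^3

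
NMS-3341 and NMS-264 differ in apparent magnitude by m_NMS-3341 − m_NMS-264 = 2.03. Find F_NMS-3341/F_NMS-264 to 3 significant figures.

F_NMS-3341/F_NMS-264 = 10^(−(m_NMS-3341 − m_NMS-264)/2.5) = 10^(-2.03/2.5) = 10^-0.812 = 0.1542.

0.154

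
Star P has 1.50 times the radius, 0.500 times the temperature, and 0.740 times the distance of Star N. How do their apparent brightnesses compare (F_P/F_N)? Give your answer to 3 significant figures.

L_P/L_N = (R_P/R_N)²(T_P/T_N)⁴ = (1.50)² × (0.500)⁴ = 0.1406.
F_P/F_N = (L_P/L_N)/(d_P/d_N)² = 0.1406 / (0.740)² = 0.2568.

0.257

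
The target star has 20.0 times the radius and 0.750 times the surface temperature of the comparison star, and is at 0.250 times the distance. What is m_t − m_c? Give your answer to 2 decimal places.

L_t/L_c = (20.0)²(0.750)⁴ = 126.6.
F_t/F_c = (L_t/L_c)/(d_t/d_c)² = 126.6/0.06250 = 2025.
m_t − m_c = −2.5 log₁₀(2025) = -8.27.

-8.27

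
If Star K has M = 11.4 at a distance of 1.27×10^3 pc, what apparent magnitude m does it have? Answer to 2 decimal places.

m = M + 5 log₁₀(d/10 pc) = 11.4 + 5 log₁₀(1.27×10^3/10)
  = 11.4 + 5 × 2.104 = 11.4 + 10.52 = 21.92.

21.92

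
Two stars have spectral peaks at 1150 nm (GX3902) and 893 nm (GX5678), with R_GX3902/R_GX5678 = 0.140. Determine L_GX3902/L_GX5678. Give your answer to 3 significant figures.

Wien's law gives T ∝ 1/λ_max, so T_GX3902/T_GX5678 = λ_GX5678/λ_GX3902 = 893/1150 = 0.7765.
Then L ∝ R²T⁴ gives L_GX3902/L_GX5678 = (0.140)² × (0.7765)⁴ = 0.01960 × 0.3636 = 0.007126.

0.00713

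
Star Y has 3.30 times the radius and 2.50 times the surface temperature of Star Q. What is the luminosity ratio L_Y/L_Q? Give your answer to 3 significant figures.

From the Stefan–Boltzmann law, L ∝ R²T⁴, so
L_Y/L_Q = (R_Y/R_Q)² (T_Y/T_Q)⁴ = (3.30)² × (2.50)⁴ = 10.89 × 39.06 = 425.4.

425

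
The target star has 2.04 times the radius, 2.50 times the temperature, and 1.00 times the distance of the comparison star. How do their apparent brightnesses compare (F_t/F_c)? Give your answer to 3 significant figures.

163

L_t/L_c = (R_t/R_c)²(T_t/T_c)⁴ = (2.04)² × (2.50)⁴ = 162.6.
F_t/F_c = (L_t/L_c)/(d_t/d_c)² = 162.6 / (1.00)² = 162.6.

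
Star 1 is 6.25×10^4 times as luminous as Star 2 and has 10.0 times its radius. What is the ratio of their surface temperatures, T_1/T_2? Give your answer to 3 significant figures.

5.00

L ∝ R²T⁴ gives T ∝ (L/R²)^(1/4), so
T_1/T_2 = (6.25×10^4 / 10.0²)^(1/4) = (625.0)^(1/4) = 5.000.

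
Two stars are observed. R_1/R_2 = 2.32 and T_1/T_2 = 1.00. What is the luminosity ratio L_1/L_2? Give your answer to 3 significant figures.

5.38

From the Stefan–Boltzmann law, L ∝ R²T⁴, so
L_1/L_2 = (R_1/R_2)² (T_1/T_2)⁴ = (2.32)² × (1.00)⁴ = 5.382 × 1.000 = 5.382.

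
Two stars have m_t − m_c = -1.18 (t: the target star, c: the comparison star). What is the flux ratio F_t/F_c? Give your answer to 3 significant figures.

2.96

F_t/F_c = 10^(−(m_t − m_c)/2.5) = 10^(1.18/2.5) = 10^0.472 = 2.965.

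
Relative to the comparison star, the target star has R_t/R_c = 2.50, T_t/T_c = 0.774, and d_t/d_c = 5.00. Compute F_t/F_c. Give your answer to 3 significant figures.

0.0897

L_t/L_c = (R_t/R_c)²(T_t/T_c)⁴ = (2.50)² × (0.774)⁴ = 2.243.
F_t/F_c = (L_t/L_c)/(d_t/d_c)² = 2.243 / (5.00)² = 0.08972.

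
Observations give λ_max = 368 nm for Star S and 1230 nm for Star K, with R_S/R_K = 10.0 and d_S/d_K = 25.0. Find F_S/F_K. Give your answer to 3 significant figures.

Wien's law: T_S/T_K = λ_K/λ_S = 1230/368 = 3.342.
L_S/L_K = (R_S/R_K)²(T_S/T_K)⁴ = (10.0)²(3.342)⁴ = 1.248×10^4.
F_S/F_K = (L_S/L_K)/(d_S/d_K)² = 1.248×10^4/(25.0)² = 19.97.

20.0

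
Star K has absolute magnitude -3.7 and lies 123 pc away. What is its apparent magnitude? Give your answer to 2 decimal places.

1.75

m = M + 5 log₁₀(d/10 pc) = -3.7 + 5 log₁₀(123/10)
  = -3.7 + 5 × 1.090 = -3.7 + 5.45 = 1.75.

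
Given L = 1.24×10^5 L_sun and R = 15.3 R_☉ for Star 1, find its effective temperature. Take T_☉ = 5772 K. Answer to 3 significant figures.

2.77×10^4 K

T/T_☉ = (L/L_☉)^(1/4) / (R/R_☉)^(1/2)
T = 5772 × (1.24×10^5)^(1/4) / √(15.3) = 5772 × 18.77 / 3.912 = 2.769×10^4 K.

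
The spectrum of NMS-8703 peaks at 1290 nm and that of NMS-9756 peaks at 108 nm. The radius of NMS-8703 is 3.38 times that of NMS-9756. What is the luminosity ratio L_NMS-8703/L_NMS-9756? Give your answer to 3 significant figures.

Wien's law gives T ∝ 1/λ_max, so T_NMS-8703/T_NMS-9756 = λ_NMS-9756/λ_NMS-8703 = 108/1290 = 0.08372.
Then L ∝ R²T⁴ gives L_NMS-8703/L_NMS-9756 = (3.38)² × (0.08372)⁴ = 11.42 × 4.913×10^-5 = 5.613×10^-4.

5.61×10^-4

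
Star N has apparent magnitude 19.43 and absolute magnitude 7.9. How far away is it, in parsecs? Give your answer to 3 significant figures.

m − M = 5 log₁₀(d/10 pc)
19.43 − (7.9) = 11.53 = 5 log₁₀(d/10)
d = 10 × 10^(11.53/5) = 10 × 10^2.306 = 2023 pc.

2.02×10^3 pc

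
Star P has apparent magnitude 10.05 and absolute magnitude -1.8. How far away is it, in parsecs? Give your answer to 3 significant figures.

2.34×10^3 pc

m − M = 5 log₁₀(d/10 pc)
10.05 − (-1.8) = 11.85 = 5 log₁₀(d/10)
d = 10 × 10^(11.85/5) = 10 × 10^2.370 = 2344 pc.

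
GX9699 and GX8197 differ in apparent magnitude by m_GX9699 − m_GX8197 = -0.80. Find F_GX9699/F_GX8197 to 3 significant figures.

F_GX9699/F_GX8197 = 10^(−(m_GX9699 − m_GX8197)/2.5) = 10^(0.80/2.5) = 10^0.320 = 2.089.

2.09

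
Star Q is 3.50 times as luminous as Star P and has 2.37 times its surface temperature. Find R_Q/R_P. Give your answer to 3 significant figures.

L ∝ R²T⁴ gives R ∝ √L / T², so
R_Q/R_P = √(3.50) / (2.37)² = 1.871 / 5.617 = 0.3331.

0.333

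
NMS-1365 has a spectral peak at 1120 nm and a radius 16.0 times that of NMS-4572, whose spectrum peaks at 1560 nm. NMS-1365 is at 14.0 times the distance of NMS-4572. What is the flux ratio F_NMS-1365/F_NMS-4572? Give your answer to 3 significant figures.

Wien's law: T_NMS-1365/T_NMS-4572 = λ_NMS-4572/λ_NMS-1365 = 1560/1120 = 1.393.
L_NMS-1365/L_NMS-4572 = (R_NMS-1365/R_NMS-4572)²(T_NMS-1365/T_NMS-4572)⁴ = (16.0)²(1.393)⁴ = 963.5.
F_NMS-1365/F_NMS-4572 = (L_NMS-1365/L_NMS-4572)/(d_NMS-1365/d_NMS-4572)² = 963.5/(14.0)² = 4.916.

4.92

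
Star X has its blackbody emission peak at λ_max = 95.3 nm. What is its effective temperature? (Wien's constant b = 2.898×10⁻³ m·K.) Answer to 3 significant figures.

3.04×10^4 K

T = b/λ_max = 2.898×10⁻³ / (95.3×10⁻⁹) = 3.041×10^4 K.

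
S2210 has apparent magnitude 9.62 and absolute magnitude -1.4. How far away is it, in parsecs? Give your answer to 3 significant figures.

1.60×10^3 pc

m − M = 5 log₁₀(d/10 pc)
9.62 − (-1.4) = 11.02 = 5 log₁₀(d/10)
d = 10 × 10^(11.02/5) = 10 × 10^2.204 = 1600 pc.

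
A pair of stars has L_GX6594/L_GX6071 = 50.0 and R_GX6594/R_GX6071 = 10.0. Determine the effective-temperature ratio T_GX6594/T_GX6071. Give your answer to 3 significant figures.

0.841

L ∝ R²T⁴ gives T ∝ (L/R²)^(1/4), so
T_GX6594/T_GX6071 = (50.0 / 10.0²)^(1/4) = (0.5000)^(1/4) = 0.8409.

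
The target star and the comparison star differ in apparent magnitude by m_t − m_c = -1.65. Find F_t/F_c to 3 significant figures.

4.57

F_t/F_c = 10^(−(m_t − m_c)/2.5) = 10^(1.65/2.5) = 10^0.660 = 4.571.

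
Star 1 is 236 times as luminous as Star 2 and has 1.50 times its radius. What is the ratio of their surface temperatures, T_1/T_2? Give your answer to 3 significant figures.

L ∝ R²T⁴ gives T ∝ (L/R²)^(1/4), so
T_1/T_2 = (236 / 1.50²)^(1/4) = (104.9)^(1/4) = 3.200.

3.20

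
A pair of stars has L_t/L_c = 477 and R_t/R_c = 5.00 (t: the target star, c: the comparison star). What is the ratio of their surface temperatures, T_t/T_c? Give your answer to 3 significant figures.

L ∝ R²T⁴ gives T ∝ (L/R²)^(1/4), so
T_t/T_c = (477 / 5.00²)^(1/4) = (19.08)^(1/4) = 2.090.

2.09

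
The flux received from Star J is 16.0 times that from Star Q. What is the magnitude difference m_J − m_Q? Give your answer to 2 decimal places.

m_J − m_Q = −2.5 log₁₀(F_J/F_Q) = −2.5 log₁₀(16.0) = −2.5 × (1.204) = -3.010.

-3.01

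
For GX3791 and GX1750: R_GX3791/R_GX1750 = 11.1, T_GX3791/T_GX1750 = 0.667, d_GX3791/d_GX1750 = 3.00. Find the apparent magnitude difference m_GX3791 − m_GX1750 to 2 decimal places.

L_GX3791/L_GX1750 = (11.1)²(0.667)⁴ = 24.39.
F_GX3791/F_GX1750 = (L_GX3791/L_GX1750)/(d_GX3791/d_GX1750)² = 24.39/9.000 = 2.710.
m_GX3791 − m_GX1750 = −2.5 log₁₀(2.710) = -1.08.

-1.08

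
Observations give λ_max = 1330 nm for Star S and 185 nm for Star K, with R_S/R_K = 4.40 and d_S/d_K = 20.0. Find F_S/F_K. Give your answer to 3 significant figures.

Wien's law: T_S/T_K = λ_K/λ_S = 185/1330 = 0.1391.
L_S/L_K = (R_S/R_K)²(T_S/T_K)⁴ = (4.40)²(0.1391)⁴ = 0.007247.
F_S/F_K = (L_S/L_K)/(d_S/d_K)² = 0.007247/(20.0)² = 1.812×10^-5.

1.81×10^-5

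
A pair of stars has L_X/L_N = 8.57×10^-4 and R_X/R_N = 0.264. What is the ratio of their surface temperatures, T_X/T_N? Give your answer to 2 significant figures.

0.33

L ∝ R²T⁴ gives T ∝ (L/R²)^(1/4), so
T_X/T_N = (8.57×10^-4 / 0.264²)^(1/4) = (0.01230)^(1/4) = 0.3330.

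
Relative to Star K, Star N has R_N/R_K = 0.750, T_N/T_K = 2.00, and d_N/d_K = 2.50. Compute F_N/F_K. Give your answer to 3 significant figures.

L_N/L_K = (R_N/R_K)²(T_N/T_K)⁴ = (0.750)² × (2.00)⁴ = 9.000.
F_N/F_K = (L_N/L_K)/(d_N/d_K)² = 9.000 / (2.50)² = 1.440.

1.44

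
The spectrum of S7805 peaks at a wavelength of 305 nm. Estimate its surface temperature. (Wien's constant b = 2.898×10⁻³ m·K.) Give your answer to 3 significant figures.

9.50×10^3 K

T = b/λ_max = 2.898×10⁻³ / (305×10⁻⁹) = 9502 K.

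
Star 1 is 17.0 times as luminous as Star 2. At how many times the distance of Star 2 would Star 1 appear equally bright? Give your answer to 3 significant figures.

Equal flux requires L_1/d_1² = L_2/d_2², so d_1/d_2 = √(L_1/L_2)
= √(17.0) = 4.123.

4.12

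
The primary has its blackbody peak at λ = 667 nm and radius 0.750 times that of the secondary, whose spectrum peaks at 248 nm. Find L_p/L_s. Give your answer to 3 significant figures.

0.0108

Wien's law gives T ∝ 1/λ_max, so T_p/T_s = λ_s/λ_p = 248/667 = 0.3718.
Then L ∝ R²T⁴ gives L_p/L_s = (0.750)² × (0.3718)⁴ = 0.5625 × 0.01911 = 0.01075.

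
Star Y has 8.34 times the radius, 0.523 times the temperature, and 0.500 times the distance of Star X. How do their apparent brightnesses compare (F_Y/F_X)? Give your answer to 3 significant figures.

20.8

L_Y/L_X = (R_Y/R_X)²(T_Y/T_X)⁴ = (8.34)² × (0.523)⁴ = 5.204.
F_Y/F_X = (L_Y/L_X)/(d_Y/d_X)² = 5.204 / (0.500)² = 20.82.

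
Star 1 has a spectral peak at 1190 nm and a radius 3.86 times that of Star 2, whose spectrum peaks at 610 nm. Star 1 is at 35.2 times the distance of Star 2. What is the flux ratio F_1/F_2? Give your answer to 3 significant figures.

Wien's law: T_1/T_2 = λ_2/λ_1 = 610/1190 = 0.5126.
L_1/L_2 = (R_1/R_2)²(T_1/T_2)⁴ = (3.86)²(0.5126)⁴ = 1.029.
F_1/F_2 = (L_1/L_2)/(d_1/d_2)² = 1.029/(35.2)² = 8.303×10^-4.

8.30×10^-4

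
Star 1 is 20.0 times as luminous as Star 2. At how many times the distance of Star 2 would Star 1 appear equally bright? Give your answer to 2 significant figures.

4.5

Equal flux requires L_1/d_1² = L_2/d_2², so d_1/d_2 = √(L_1/L_2)
= √(20.0) = 4.472.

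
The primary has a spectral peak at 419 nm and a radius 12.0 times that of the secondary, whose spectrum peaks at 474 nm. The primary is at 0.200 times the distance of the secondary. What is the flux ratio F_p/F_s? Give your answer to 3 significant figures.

Wien's law: T_p/T_s = λ_s/λ_p = 474/419 = 1.131.
L_p/L_s = (R_p/R_s)²(T_p/T_s)⁴ = (12.0)²(1.131)⁴ = 235.8.
F_p/F_s = (L_p/L_s)/(d_p/d_s)² = 235.8/(0.200)² = 5896.

5.90×10^3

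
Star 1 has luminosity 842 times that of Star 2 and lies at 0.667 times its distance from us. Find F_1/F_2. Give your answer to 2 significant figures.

F = L/(4πd²), so F_1/F_2 = (L_1/L_2) / (d_1/d_2)²
= 842 / (0.667)² = 842 / 0.4449 = 1893.

1.9×10^3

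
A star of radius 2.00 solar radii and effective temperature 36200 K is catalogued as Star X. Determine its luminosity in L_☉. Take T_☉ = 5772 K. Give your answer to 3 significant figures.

6.19×10^3 L_☉

L/L_☉ = (R/R_☉)² (T/T_☉)⁴ = (2.00)² × (36200/5772)⁴
       = 4.000 × (6.272)⁴ = 4.000 × 1547 = 6189.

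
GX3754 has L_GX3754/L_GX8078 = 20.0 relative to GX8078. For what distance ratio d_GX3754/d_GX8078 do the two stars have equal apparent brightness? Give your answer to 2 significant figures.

4.5

Equal flux requires L_GX3754/d_GX3754² = L_GX8078/d_GX8078², so d_GX3754/d_GX8078 = √(L_GX3754/L_GX8078)
= √(20.0) = 4.472.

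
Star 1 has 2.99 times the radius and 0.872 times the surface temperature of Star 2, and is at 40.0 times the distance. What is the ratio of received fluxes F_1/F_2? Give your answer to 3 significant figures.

L_1/L_2 = (R_1/R_2)²(T_1/T_2)⁴ = (2.99)² × (0.872)⁴ = 5.169.
F_1/F_2 = (L_1/L_2)/(d_1/d_2)² = 5.169 / (40.0)² = 0.003231.

0.00323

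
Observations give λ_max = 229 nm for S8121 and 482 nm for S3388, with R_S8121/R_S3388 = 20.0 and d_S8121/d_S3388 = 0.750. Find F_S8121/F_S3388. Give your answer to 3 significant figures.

1.40×10^4

Wien's law: T_S8121/T_S3388 = λ_S3388/λ_S8121 = 482/229 = 2.105.
L_S8121/L_S3388 = (R_S8121/R_S3388)²(T_S8121/T_S3388)⁴ = (20.0)²(2.105)⁴ = 7851.
F_S8121/F_S3388 = (L_S8121/L_S3388)/(d_S8121/d_S3388)² = 7851/(0.750)² = 1.396×10^4.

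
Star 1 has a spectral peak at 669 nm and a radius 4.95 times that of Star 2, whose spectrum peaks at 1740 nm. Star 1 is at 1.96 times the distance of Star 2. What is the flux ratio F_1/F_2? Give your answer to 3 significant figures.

Wien's law: T_1/T_2 = λ_2/λ_1 = 1740/669 = 2.601.
L_1/L_2 = (R_1/R_2)²(T_1/T_2)⁴ = (4.95)²(2.601)⁴ = 1121.
F_1/F_2 = (L_1/L_2)/(d_1/d_2)² = 1121/(1.96)² = 291.9.

292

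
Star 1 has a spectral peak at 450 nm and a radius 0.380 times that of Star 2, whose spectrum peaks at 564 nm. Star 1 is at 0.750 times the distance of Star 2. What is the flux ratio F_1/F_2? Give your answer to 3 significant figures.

0.633

Wien's law: T_1/T_2 = λ_2/λ_1 = 564/450 = 1.253.
L_1/L_2 = (R_1/R_2)²(T_1/T_2)⁴ = (0.380)²(1.253)⁴ = 0.3563.
F_1/F_2 = (L_1/L_2)/(d_1/d_2)² = 0.3563/(0.750)² = 0.6334.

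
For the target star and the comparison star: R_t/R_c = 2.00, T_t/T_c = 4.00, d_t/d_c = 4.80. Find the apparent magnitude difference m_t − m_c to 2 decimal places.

L_t/L_c = (2.00)²(4.00)⁴ = 1024.
F_t/F_c = (L_t/L_c)/(d_t/d_c)² = 1024/23.04 = 44.44.
m_t − m_c = −2.5 log₁₀(44.44) = -4.12.

-4.12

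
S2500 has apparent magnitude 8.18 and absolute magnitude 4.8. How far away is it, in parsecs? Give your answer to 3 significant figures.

47.4 pc

m − M = 5 log₁₀(d/10 pc)
8.18 − (4.8) = 3.38 = 5 log₁₀(d/10)
d = 10 × 10^(3.38/5) = 10 × 10^0.676 = 47.42 pc.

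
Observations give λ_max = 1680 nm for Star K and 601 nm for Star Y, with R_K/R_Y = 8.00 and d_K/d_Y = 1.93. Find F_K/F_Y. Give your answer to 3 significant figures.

0.281

Wien's law: T_K/T_Y = λ_Y/λ_K = 601/1680 = 0.3577.
L_K/L_Y = (R_K/R_Y)²(T_K/T_Y)⁴ = (8.00)²(0.3577)⁴ = 1.048.
F_K/F_Y = (L_K/L_Y)/(d_K/d_Y)² = 1.048/(1.93)² = 0.2814.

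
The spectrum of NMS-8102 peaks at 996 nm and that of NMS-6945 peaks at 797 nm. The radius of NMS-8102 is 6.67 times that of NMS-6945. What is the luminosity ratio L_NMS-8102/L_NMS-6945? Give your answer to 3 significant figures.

Wien's law gives T ∝ 1/λ_max, so T_NMS-8102/T_NMS-6945 = λ_NMS-6945/λ_NMS-8102 = 797/996 = 0.8002.
Then L ∝ R²T⁴ gives L_NMS-8102/L_NMS-6945 = (6.67)² × (0.8002)⁴ = 44.49 × 0.4100 = 18.24.

18.2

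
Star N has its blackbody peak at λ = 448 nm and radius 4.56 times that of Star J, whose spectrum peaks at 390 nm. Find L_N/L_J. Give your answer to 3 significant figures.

Wien's law gives T ∝ 1/λ_max, so T_N/T_J = λ_J/λ_N = 390/448 = 0.8705.
Then L ∝ R²T⁴ gives L_N/L_J = (4.56)² × (0.8705)⁴ = 20.79 × 0.5743 = 11.94.

11.9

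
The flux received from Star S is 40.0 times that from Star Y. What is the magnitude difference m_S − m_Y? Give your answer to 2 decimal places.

m_S − m_Y = −2.5 log₁₀(F_S/F_Y) = −2.5 log₁₀(40.0) = −2.5 × (1.602) = -4.005.

-4.01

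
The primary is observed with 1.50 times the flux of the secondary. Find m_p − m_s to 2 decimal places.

m_p − m_s = −2.5 log₁₀(F_p/F_s) = −2.5 log₁₀(1.50) = −2.5 × (0.176) = -0.440.

-0.44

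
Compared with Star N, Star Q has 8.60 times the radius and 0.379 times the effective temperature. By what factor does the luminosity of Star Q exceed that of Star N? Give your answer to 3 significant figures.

From the Stefan–Boltzmann law, L ∝ R²T⁴, so
L_Q/L_N = (R_Q/R_N)² (T_Q/T_N)⁴ = (8.60)² × (0.379)⁴ = 73.96 × 0.02063 = 1.526.

1.53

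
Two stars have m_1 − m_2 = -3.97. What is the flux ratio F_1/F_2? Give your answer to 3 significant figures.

38.7

F_1/F_2 = 10^(−(m_1 − m_2)/2.5) = 10^(3.97/2.5) = 10^1.588 = 38.73.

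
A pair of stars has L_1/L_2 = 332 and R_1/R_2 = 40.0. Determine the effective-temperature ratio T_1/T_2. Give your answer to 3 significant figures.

L ∝ R²T⁴ gives T ∝ (L/R²)^(1/4), so
T_1/T_2 = (332 / 40.0²)^(1/4) = (0.2075)^(1/4) = 0.6749.

0.675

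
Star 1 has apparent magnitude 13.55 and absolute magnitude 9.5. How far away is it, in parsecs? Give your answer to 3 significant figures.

m − M = 5 log₁₀(d/10 pc)
13.55 − (9.5) = 4.05 = 5 log₁₀(d/10)
d = 10 × 10^(4.05/5) = 10 × 10^0.810 = 64.57 pc.

64.6 pc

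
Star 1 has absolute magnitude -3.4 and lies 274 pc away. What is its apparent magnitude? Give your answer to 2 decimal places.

3.79

m = M + 5 log₁₀(d/10 pc) = -3.4 + 5 log₁₀(274/10)
  = -3.4 + 5 × 1.438 = -3.4 + 7.19 = 3.79.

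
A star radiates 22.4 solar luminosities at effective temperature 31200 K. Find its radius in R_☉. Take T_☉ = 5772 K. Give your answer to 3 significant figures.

0.162 R_☉

R/R_☉ = √(L/L_☉) / (T/T_☉)² = √(22.4) / (5.405)²
       = 4.733 / 29.22 = 0.1620.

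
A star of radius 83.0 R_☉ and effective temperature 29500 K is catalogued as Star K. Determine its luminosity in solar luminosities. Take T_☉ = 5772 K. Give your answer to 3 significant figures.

L/L_☉ = (R/R_☉)² (T/T_☉)⁴ = (83.0)² × (29500/5772)⁴
       = 6889 × (5.111)⁴ = 6889 × 682.3 = 4.700×10^6.

4.70×10^6 solar luminosities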